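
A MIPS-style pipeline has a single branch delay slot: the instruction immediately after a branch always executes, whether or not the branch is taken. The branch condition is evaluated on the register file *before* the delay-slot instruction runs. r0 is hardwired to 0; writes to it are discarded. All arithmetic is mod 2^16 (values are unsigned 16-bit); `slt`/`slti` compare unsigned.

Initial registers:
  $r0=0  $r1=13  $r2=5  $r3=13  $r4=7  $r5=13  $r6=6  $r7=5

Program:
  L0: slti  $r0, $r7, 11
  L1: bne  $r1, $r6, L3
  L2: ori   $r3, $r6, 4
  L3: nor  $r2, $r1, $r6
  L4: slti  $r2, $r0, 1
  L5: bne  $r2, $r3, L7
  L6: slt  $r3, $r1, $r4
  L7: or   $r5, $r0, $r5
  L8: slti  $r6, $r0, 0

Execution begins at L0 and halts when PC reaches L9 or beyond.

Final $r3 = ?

PC=0  slti  $r0, $r7, 11     | $r0=0 $r1=13 $r2=5 $r3=13 $r4=7 $r5=13 $r6=6 $r7=5
PC=1  bne  $r1, $r6, L3      | $r0=0 $r1=13 $r2=5 $r3=13 $r4=7 $r5=13 $r6=6 $r7=5  [TAKEN]
PC=2  ori   $r3, $r6, 4      | $r0=0 $r1=13 $r2=5 $r3=6 $r4=7 $r5=13 $r6=6 $r7=5
PC=3  nor  $r2, $r1, $r6     | $r0=0 $r1=13 $r2=65520 $r3=6 $r4=7 $r5=13 $r6=6 $r7=5
PC=4  slti  $r2, $r0, 1      | $r0=0 $r1=13 $r2=1 $r3=6 $r4=7 $r5=13 $r6=6 $r7=5
PC=5  bne  $r2, $r3, L7      | $r0=0 $r1=13 $r2=1 $r3=6 $r4=7 $r5=13 $r6=6 $r7=5  [TAKEN]
PC=6  slt  $r3, $r1, $r4     | $r0=0 $r1=13 $r2=1 $r3=0 $r4=7 $r5=13 $r6=6 $r7=5
PC=7  or   $r5, $r0, $r5     | $r0=0 $r1=13 $r2=1 $r3=0 $r4=7 $r5=13 $r6=6 $r7=5
PC=8  slti  $r6, $r0, 0      | $r0=0 $r1=13 $r2=1 $r3=0 $r4=7 $r5=13 $r6=0 $r7=5

0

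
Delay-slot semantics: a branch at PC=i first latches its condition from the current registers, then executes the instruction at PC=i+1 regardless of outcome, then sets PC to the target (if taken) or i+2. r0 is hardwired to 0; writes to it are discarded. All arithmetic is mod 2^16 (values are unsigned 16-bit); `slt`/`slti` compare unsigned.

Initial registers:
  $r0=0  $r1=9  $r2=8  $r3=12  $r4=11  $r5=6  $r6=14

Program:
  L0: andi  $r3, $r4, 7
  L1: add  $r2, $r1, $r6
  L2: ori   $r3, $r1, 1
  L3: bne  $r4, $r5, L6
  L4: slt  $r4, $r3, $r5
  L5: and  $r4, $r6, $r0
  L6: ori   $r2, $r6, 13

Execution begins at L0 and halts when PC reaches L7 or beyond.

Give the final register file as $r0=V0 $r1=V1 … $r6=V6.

#0 andi  $r3, $r4, 7 ; 0/9/8/3/11/6/14
#1 add  $r2, $r1, $r6 ; 0/9/23/3/11/6/14
#2 ori   $r3, $r1, 1 ; 0/9/23/9/11/6/14
#3 bne  $r4, $r5, L6 ; 0/9/23/9/11/6/14 ; →target
#4 slt  $r4, $r3, $r5 ; 0/9/23/9/0/6/14
#6 ori   $r2, $r6, 13 ; 0/9/15/9/0/6/14

$r0=0 $r1=9 $r2=15 $r3=9 $r4=0 $r5=6 $r6=14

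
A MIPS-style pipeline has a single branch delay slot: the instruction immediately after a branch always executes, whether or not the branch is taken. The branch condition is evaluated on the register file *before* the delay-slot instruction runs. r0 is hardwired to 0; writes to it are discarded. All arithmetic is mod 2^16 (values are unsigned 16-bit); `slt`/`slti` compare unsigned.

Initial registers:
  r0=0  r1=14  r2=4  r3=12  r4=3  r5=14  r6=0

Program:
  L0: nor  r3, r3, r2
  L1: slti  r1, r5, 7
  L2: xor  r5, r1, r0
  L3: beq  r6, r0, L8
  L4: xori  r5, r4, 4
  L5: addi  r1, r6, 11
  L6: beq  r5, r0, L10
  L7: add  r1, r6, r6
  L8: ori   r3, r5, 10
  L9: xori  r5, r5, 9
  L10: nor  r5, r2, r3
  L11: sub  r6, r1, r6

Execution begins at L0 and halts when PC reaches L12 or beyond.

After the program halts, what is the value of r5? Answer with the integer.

#0 nor  r3, r3, r2 ; 0/14/4/65523/3/14/0
#1 slti  r1, r5, 7 ; 0/0/4/65523/3/14/0
#2 xor  r5, r1, r0 ; 0/0/4/65523/3/0/0
#3 beq  r6, r0, L8 ; 0/0/4/65523/3/0/0 ; →target
#4 xori  r5, r4, 4 ; 0/0/4/65523/3/7/0
#8 ori   r3, r5, 10 ; 0/0/4/15/3/7/0
#9 xori  r5, r5, 9 ; 0/0/4/15/3/14/0
#10 nor  r5, r2, r3 ; 0/0/4/15/3/65520/0
#11 sub  r6, r1, r6 ; 0/0/4/15/3/65520/0

65520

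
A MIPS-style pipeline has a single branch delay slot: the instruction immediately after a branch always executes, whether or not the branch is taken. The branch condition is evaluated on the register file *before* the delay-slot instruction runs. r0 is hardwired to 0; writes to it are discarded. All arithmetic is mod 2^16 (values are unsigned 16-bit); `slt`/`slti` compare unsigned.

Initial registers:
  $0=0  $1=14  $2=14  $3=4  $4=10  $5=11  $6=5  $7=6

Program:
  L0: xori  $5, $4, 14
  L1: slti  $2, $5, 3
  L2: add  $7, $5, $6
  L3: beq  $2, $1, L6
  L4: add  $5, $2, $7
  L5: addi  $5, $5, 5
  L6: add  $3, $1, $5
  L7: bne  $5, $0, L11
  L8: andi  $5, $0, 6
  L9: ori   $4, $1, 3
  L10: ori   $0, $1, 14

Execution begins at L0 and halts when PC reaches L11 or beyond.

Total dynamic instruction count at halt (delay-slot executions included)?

[0] xori  $5, $4, 14  →  {$0:0, $1:14, $2:14, $3:4, $4:10, $5:4, $6:5, $7:6}
[1] slti  $2, $5, 3  →  {$0:0, $1:14, $2:0, $3:4, $4:10, $5:4, $6:5, $7:6}
[2] add  $7, $5, $6  →  {$0:0, $1:14, $2:0, $3:4, $4:10, $5:4, $6:5, $7:9}
[3] beq  $2, $1, L6  →  {$0:0, $1:14, $2:0, $3:4, $4:10, $5:4, $6:5, $7:9}  ⟨branch fallthrough⟩
[4] add  $5, $2, $7  →  {$0:0, $1:14, $2:0, $3:4, $4:10, $5:9, $6:5, $7:9}
[5] addi  $5, $5, 5  →  {$0:0, $1:14, $2:0, $3:4, $4:10, $5:14, $6:5, $7:9}
[6] add  $3, $1, $5  →  {$0:0, $1:14, $2:0, $3:28, $4:10, $5:14, $6:5, $7:9}
[7] bne  $5, $0, L11  →  {$0:0, $1:14, $2:0, $3:28, $4:10, $5:14, $6:5, $7:9}  ⟨branch taken⟩
[8] andi  $5, $0, 6  →  {$0:0, $1:14, $2:0, $3:28, $4:10, $5:0, $6:5, $7:9}

9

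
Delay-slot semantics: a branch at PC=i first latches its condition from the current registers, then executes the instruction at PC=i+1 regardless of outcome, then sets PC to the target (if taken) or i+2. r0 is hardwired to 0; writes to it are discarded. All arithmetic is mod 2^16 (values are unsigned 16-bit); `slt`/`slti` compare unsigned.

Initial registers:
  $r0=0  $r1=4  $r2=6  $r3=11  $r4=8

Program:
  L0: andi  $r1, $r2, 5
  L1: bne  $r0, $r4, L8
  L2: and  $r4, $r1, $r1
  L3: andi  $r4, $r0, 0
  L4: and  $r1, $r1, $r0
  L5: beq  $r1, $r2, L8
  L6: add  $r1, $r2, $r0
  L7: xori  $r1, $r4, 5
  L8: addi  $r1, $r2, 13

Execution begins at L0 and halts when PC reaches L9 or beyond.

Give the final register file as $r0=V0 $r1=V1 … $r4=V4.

[0] andi  $r1, $r2, 5  →  {$r0:0, $r1:4, $r2:6, $r3:11, $r4:8}
[1] bne  $r0, $r4, L8  →  {$r0:0, $r1:4, $r2:6, $r3:11, $r4:8}  ⟨branch taken⟩
[2] and  $r4, $r1, $r1  →  {$r0:0, $r1:4, $r2:6, $r3:11, $r4:4}
[8] addi  $r1, $r2, 13  →  {$r0:0, $r1:19, $r2:6, $r3:11, $r4:4}

$r0=0 $r1=19 $r2=6 $r3=11 $r4=4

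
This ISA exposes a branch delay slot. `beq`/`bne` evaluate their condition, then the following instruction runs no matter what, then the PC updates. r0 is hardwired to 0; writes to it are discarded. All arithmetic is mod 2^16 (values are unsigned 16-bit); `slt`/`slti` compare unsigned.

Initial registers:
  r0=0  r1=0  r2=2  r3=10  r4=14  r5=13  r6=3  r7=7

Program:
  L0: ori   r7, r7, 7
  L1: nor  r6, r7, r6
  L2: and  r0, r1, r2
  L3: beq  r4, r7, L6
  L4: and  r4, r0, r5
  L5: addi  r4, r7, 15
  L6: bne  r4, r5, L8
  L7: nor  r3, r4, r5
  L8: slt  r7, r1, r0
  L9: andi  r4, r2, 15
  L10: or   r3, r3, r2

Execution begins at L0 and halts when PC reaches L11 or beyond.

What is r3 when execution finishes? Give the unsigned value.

[0] ori   r7, r7, 7  →  {r0:0, r1:0, r2:2, r3:10, r4:14, r5:13, r6:3, r7:7}
[1] nor  r6, r7, r6  →  {r0:0, r1:0, r2:2, r3:10, r4:14, r5:13, r6:65528, r7:7}
[2] and  r0, r1, r2  →  {r0:0, r1:0, r2:2, r3:10, r4:14, r5:13, r6:65528, r7:7}
[3] beq  r4, r7, L6  →  {r0:0, r1:0, r2:2, r3:10, r4:14, r5:13, r6:65528, r7:7}  ⟨branch fallthrough⟩
[4] and  r4, r0, r5  →  {r0:0, r1:0, r2:2, r3:10, r4:0, r5:13, r6:65528, r7:7}
[5] addi  r4, r7, 15  →  {r0:0, r1:0, r2:2, r3:10, r4:22, r5:13, r6:65528, r7:7}
[6] bne  r4, r5, L8  →  {r0:0, r1:0, r2:2, r3:10, r4:22, r5:13, r6:65528, r7:7}  ⟨branch taken⟩
[7] nor  r3, r4, r5  →  {r0:0, r1:0, r2:2, r3:65504, r4:22, r5:13, r6:65528, r7:7}
[8] slt  r7, r1, r0  →  {r0:0, r1:0, r2:2, r3:65504, r4:22, r5:13, r6:65528, r7:0}
[9] andi  r4, r2, 15  →  {r0:0, r1:0, r2:2, r3:65504, r4:2, r5:13, r6:65528, r7:0}
[10] or   r3, r3, r2  →  {r0:0, r1:0, r2:2, r3:65506, r4:2, r5:13, r6:65528, r7:0}

65506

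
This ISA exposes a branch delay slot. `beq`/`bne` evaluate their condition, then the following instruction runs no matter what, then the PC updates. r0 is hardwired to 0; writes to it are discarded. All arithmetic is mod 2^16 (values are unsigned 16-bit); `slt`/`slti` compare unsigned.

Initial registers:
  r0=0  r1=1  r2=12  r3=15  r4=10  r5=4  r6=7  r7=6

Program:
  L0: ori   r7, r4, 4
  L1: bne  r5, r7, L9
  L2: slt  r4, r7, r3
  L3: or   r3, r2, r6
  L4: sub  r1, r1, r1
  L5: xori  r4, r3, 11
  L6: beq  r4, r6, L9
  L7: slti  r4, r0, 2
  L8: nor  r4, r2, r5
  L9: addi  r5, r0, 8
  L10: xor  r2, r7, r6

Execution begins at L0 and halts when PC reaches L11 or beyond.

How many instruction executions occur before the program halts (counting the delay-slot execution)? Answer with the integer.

5

  step pc=0: ori   r7, r4, 4  regs=(0,1,12,15,10,4,7,14)
  step pc=1: bne  r5, r7, L9  cond=T  regs=(0,1,12,15,10,4,7,14)
  step pc=2: slt  r4, r7, r3  regs=(0,1,12,15,1,4,7,14)
  step pc=9: addi  r5, r0, 8  regs=(0,1,12,15,1,8,7,14)
  step pc=10: xor  r2, r7, r6  regs=(0,1,9,15,1,8,7,14)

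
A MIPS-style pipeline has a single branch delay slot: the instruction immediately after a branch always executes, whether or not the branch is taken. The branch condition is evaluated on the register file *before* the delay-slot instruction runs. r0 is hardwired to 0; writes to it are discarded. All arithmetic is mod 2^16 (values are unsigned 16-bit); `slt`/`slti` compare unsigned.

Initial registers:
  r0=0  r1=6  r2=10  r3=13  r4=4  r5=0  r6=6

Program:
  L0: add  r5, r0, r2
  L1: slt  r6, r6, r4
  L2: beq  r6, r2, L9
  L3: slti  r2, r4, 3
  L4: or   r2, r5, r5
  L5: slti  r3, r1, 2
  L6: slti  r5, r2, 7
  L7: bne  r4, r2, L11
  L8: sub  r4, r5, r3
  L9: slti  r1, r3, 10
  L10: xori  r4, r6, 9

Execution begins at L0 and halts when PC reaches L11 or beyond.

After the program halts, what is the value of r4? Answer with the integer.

0

#0 add  r5, r0, r2 ; 0/6/10/13/4/10/6
#1 slt  r6, r6, r4 ; 0/6/10/13/4/10/0
#2 beq  r6, r2, L9 ; 0/6/10/13/4/10/0 ; →fallthru
#3 slti  r2, r4, 3 ; 0/6/0/13/4/10/0
#4 or   r2, r5, r5 ; 0/6/10/13/4/10/0
#5 slti  r3, r1, 2 ; 0/6/10/0/4/10/0
#6 slti  r5, r2, 7 ; 0/6/10/0/4/0/0
#7 bne  r4, r2, L11 ; 0/6/10/0/4/0/0 ; →target
#8 sub  r4, r5, r3 ; 0/6/10/0/0/0/0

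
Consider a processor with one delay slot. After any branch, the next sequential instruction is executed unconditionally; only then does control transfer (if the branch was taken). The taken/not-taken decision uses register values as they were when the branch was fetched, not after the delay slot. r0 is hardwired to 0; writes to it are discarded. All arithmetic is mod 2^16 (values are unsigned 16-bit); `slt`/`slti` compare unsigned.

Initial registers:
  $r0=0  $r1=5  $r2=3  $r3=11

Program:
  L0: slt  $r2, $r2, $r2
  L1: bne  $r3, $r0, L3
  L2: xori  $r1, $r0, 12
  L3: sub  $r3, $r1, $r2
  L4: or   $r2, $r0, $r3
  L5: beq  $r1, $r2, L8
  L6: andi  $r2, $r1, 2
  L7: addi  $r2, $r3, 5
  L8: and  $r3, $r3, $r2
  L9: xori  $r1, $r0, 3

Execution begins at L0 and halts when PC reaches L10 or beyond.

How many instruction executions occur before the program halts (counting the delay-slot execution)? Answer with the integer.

[0] slt  $r2, $r2, $r2  →  {$r0:0, $r1:5, $r2:0, $r3:11}
[1] bne  $r3, $r0, L3  →  {$r0:0, $r1:5, $r2:0, $r3:11}  ⟨branch taken⟩
[2] xori  $r1, $r0, 12  →  {$r0:0, $r1:12, $r2:0, $r3:11}
[3] sub  $r3, $r1, $r2  →  {$r0:0, $r1:12, $r2:0, $r3:12}
[4] or   $r2, $r0, $r3  →  {$r0:0, $r1:12, $r2:12, $r3:12}
[5] beq  $r1, $r2, L8  →  {$r0:0, $r1:12, $r2:12, $r3:12}  ⟨branch taken⟩
[6] andi  $r2, $r1, 2  →  {$r0:0, $r1:12, $r2:0, $r3:12}
[8] and  $r3, $r3, $r2  →  {$r0:0, $r1:12, $r2:0, $r3:0}
[9] xori  $r1, $r0, 3  →  {$r0:0, $r1:3, $r2:0, $r3:0}

9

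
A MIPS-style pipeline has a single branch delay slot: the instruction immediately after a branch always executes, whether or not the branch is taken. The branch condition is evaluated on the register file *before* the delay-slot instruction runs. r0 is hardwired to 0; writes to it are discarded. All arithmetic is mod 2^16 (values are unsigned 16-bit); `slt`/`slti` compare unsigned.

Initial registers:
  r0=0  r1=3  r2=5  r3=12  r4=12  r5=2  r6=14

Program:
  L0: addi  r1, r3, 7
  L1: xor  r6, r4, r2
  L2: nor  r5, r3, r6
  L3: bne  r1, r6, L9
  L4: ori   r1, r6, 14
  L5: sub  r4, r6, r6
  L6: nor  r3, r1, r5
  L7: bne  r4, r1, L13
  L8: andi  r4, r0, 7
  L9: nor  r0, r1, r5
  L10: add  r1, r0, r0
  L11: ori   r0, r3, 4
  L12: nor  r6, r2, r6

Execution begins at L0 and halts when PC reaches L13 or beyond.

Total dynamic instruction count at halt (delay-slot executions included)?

#0 addi  r1, r3, 7 ; 0/19/5/12/12/2/14
#1 xor  r6, r4, r2 ; 0/19/5/12/12/2/9
#2 nor  r5, r3, r6 ; 0/19/5/12/12/65522/9
#3 bne  r1, r6, L9 ; 0/19/5/12/12/65522/9 ; →target
#4 ori   r1, r6, 14 ; 0/15/5/12/12/65522/9
#9 nor  r0, r1, r5 ; 0/15/5/12/12/65522/9
#10 add  r1, r0, r0 ; 0/0/5/12/12/65522/9
#11 ori   r0, r3, 4 ; 0/0/5/12/12/65522/9
#12 nor  r6, r2, r6 ; 0/0/5/12/12/65522/65522

9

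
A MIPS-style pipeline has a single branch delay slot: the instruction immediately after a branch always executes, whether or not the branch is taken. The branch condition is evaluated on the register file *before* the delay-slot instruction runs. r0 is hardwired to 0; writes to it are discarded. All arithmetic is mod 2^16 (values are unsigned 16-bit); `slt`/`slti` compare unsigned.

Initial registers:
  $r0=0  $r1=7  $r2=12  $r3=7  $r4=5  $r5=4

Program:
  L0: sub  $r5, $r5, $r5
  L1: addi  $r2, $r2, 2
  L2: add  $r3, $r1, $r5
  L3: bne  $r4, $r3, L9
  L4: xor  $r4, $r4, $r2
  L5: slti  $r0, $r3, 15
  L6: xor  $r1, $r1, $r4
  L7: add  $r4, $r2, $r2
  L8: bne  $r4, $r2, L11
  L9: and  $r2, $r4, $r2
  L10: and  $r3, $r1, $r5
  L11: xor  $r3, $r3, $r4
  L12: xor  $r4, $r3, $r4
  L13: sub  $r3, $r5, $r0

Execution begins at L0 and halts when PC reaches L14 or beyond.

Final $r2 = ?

  step pc=0: sub  $r5, $r5, $r5  regs=(0,7,12,7,5,0)
  step pc=1: addi  $r2, $r2, 2  regs=(0,7,14,7,5,0)
  step pc=2: add  $r3, $r1, $r5  regs=(0,7,14,7,5,0)
  step pc=3: bne  $r4, $r3, L9  cond=T  regs=(0,7,14,7,5,0)
  step pc=4: xor  $r4, $r4, $r2  regs=(0,7,14,7,11,0)
  step pc=9: and  $r2, $r4, $r2  regs=(0,7,10,7,11,0)
  step pc=10: and  $r3, $r1, $r5  regs=(0,7,10,0,11,0)
  step pc=11: xor  $r3, $r3, $r4  regs=(0,7,10,11,11,0)
  step pc=12: xor  $r4, $r3, $r4  regs=(0,7,10,11,0,0)
  step pc=13: sub  $r3, $r5, $r0  regs=(0,7,10,0,0,0)

10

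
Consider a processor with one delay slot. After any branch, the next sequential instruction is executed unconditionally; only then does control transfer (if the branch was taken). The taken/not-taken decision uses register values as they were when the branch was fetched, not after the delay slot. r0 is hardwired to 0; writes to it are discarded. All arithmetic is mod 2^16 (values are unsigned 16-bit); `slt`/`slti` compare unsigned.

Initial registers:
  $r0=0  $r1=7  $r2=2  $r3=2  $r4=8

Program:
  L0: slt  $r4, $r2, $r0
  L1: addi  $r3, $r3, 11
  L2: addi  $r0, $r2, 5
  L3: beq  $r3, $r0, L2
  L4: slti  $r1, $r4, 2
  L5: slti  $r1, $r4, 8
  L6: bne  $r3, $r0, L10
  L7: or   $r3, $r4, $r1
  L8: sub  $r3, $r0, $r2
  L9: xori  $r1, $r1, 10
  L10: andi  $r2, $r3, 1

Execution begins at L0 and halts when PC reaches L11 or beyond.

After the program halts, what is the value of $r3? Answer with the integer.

1

PC=0  slt  $r4, $r2, $r0     | $r0=0 $r1=7 $r2=2 $r3=2 $r4=0
PC=1  addi  $r3, $r3, 11     | $r0=0 $r1=7 $r2=2 $r3=13 $r4=0
PC=2  addi  $r0, $r2, 5      | $r0=0 $r1=7 $r2=2 $r3=13 $r4=0
PC=3  beq  $r3, $r0, L2      | $r0=0 $r1=7 $r2=2 $r3=13 $r4=0  [not taken]
PC=4  slti  $r1, $r4, 2      | $r0=0 $r1=1 $r2=2 $r3=13 $r4=0
PC=5  slti  $r1, $r4, 8      | $r0=0 $r1=1 $r2=2 $r3=13 $r4=0
PC=6  bne  $r3, $r0, L10     | $r0=0 $r1=1 $r2=2 $r3=13 $r4=0  [TAKEN]
PC=7  or   $r3, $r4, $r1     | $r0=0 $r1=1 $r2=2 $r3=1 $r4=0
PC=10 andi  $r2, $r3, 1      | $r0=0 $r1=1 $r2=1 $r3=1 $r4=0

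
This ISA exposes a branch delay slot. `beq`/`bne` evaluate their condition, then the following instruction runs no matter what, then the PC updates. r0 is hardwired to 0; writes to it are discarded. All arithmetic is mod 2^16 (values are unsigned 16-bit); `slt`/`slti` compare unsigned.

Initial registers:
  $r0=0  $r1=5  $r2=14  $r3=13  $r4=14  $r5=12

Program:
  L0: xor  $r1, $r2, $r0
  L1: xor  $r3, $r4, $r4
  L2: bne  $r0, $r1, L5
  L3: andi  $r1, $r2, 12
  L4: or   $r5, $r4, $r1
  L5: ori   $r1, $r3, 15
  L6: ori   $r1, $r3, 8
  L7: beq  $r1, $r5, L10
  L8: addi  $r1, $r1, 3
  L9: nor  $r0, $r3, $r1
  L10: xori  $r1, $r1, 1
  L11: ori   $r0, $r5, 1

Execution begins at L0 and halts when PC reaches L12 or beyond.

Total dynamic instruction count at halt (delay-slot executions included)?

11

  step pc=0: xor  $r1, $r2, $r0  regs=(0,14,14,13,14,12)
  step pc=1: xor  $r3, $r4, $r4  regs=(0,14,14,0,14,12)
  step pc=2: bne  $r0, $r1, L5  cond=T  regs=(0,14,14,0,14,12)
  step pc=3: andi  $r1, $r2, 12  regs=(0,12,14,0,14,12)
  step pc=5: ori   $r1, $r3, 15  regs=(0,15,14,0,14,12)
  step pc=6: ori   $r1, $r3, 8  regs=(0,8,14,0,14,12)
  step pc=7: beq  $r1, $r5, L10  cond=F  regs=(0,8,14,0,14,12)
  step pc=8: addi  $r1, $r1, 3  regs=(0,11,14,0,14,12)
  step pc=9: nor  $r0, $r3, $r1  regs=(0,11,14,0,14,12)
  step pc=10: xori  $r1, $r1, 1  regs=(0,10,14,0,14,12)
  step pc=11: ori   $r0, $r5, 1  regs=(0,10,14,0,14,12)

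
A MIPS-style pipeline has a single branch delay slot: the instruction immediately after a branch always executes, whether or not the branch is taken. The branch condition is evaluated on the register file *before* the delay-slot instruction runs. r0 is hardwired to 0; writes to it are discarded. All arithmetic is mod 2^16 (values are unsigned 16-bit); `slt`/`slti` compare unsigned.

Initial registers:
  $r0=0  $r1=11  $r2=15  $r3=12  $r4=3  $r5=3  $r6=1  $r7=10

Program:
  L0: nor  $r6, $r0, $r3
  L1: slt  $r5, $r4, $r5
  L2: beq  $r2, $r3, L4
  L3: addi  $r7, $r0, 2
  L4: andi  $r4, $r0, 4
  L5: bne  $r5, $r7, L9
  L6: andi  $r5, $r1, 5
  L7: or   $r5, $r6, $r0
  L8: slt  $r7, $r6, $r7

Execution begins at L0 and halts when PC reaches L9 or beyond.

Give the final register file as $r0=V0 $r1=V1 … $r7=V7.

$r0=0 $r1=11 $r2=15 $r3=12 $r4=0 $r5=1 $r6=65523 $r7=2

PC=0  nor  $r6, $r0, $r3     | $r0=0 $r1=11 $r2=15 $r3=12 $r4=3 $r5=3 $r6=65523 $r7=10
PC=1  slt  $r5, $r4, $r5     | $r0=0 $r1=11 $r2=15 $r3=12 $r4=3 $r5=0 $r6=65523 $r7=10
PC=2  beq  $r2, $r3, L4      | $r0=0 $r1=11 $r2=15 $r3=12 $r4=3 $r5=0 $r6=65523 $r7=10  [not taken]
PC=3  addi  $r7, $r0, 2      | $r0=0 $r1=11 $r2=15 $r3=12 $r4=3 $r5=0 $r6=65523 $r7=2
PC=4  andi  $r4, $r0, 4      | $r0=0 $r1=11 $r2=15 $r3=12 $r4=0 $r5=0 $r6=65523 $r7=2
PC=5  bne  $r5, $r7, L9      | $r0=0 $r1=11 $r2=15 $r3=12 $r4=0 $r5=0 $r6=65523 $r7=2  [TAKEN]
PC=6  andi  $r5, $r1, 5      | $r0=0 $r1=11 $r2=15 $r3=12 $r4=0 $r5=1 $r6=65523 $r7=2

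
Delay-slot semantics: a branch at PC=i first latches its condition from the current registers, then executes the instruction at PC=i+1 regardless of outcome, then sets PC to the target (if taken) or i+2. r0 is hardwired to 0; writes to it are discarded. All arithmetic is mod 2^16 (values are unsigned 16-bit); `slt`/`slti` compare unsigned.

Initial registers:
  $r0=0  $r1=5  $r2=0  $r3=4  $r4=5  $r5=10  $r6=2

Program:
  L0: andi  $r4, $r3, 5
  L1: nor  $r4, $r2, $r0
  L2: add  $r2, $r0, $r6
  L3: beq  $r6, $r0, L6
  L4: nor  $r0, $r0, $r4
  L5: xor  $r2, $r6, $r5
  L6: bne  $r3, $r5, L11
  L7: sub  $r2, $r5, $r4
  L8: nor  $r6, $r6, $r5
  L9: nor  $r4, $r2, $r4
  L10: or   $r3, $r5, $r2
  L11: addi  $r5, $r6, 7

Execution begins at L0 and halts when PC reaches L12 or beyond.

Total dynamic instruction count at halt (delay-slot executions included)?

9

PC=0  andi  $r4, $r3, 5      | $r0=0 $r1=5 $r2=0 $r3=4 $r4=4 $r5=10 $r6=2
PC=1  nor  $r4, $r2, $r0     | $r0=0 $r1=5 $r2=0 $r3=4 $r4=65535 $r5=10 $r6=2
PC=2  add  $r2, $r0, $r6     | $r0=0 $r1=5 $r2=2 $r3=4 $r4=65535 $r5=10 $r6=2
PC=3  beq  $r6, $r0, L6      | $r0=0 $r1=5 $r2=2 $r3=4 $r4=65535 $r5=10 $r6=2  [not taken]
PC=4  nor  $r0, $r0, $r4     | $r0=0 $r1=5 $r2=2 $r3=4 $r4=65535 $r5=10 $r6=2
PC=5  xor  $r2, $r6, $r5     | $r0=0 $r1=5 $r2=8 $r3=4 $r4=65535 $r5=10 $r6=2
PC=6  bne  $r3, $r5, L11     | $r0=0 $r1=5 $r2=8 $r3=4 $r4=65535 $r5=10 $r6=2  [TAKEN]
PC=7  sub  $r2, $r5, $r4     | $r0=0 $r1=5 $r2=11 $r3=4 $r4=65535 $r5=10 $r6=2
PC=11 addi  $r5, $r6, 7      | $r0=0 $r1=5 $r2=11 $r3=4 $r4=65535 $r5=9 $r6=2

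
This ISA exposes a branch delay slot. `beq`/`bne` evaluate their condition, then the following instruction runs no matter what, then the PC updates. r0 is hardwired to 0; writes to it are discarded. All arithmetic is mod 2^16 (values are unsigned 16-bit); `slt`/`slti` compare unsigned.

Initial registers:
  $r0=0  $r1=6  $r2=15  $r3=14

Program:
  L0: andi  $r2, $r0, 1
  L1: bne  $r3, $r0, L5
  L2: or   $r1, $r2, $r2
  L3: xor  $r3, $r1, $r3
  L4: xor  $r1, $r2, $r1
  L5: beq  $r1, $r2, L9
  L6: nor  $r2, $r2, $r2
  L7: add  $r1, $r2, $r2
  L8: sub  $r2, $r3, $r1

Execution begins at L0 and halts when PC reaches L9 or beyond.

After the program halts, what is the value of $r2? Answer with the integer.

#0 andi  $r2, $r0, 1 ; 0/6/0/14
#1 bne  $r3, $r0, L5 ; 0/6/0/14 ; →target
#2 or   $r1, $r2, $r2 ; 0/0/0/14
#5 beq  $r1, $r2, L9 ; 0/0/0/14 ; →target
#6 nor  $r2, $r2, $r2 ; 0/0/65535/14

65535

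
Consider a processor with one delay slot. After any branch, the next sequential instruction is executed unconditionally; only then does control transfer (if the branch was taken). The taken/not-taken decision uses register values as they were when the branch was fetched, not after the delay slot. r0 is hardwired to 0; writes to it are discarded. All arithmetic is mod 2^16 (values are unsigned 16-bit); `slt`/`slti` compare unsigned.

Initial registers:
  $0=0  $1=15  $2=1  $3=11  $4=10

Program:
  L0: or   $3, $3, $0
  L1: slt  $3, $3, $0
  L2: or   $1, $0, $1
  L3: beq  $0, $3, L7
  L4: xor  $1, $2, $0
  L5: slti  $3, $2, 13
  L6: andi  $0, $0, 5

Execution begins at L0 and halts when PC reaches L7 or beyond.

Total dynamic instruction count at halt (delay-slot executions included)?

5

  step pc=0: or   $3, $3, $0  regs=(0,15,1,11,10)
  step pc=1: slt  $3, $3, $0  regs=(0,15,1,0,10)
  step pc=2: or   $1, $0, $1  regs=(0,15,1,0,10)
  step pc=3: beq  $0, $3, L7  cond=T  regs=(0,15,1,0,10)
  step pc=4: xor  $1, $2, $0  regs=(0,1,1,0,10)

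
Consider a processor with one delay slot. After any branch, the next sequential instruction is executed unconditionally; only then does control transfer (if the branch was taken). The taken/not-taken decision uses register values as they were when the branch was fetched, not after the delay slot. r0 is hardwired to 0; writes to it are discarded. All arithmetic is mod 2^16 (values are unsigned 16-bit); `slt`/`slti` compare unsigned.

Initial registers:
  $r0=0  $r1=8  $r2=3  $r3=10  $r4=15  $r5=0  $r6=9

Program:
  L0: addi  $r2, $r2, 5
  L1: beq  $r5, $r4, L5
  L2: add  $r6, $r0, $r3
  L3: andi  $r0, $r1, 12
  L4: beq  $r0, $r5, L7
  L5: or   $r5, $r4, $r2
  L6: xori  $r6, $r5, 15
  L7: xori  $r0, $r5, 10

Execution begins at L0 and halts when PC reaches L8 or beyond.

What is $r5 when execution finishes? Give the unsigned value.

  step pc=0: addi  $r2, $r2, 5  regs=(0,8,8,10,15,0,9)
  step pc=1: beq  $r5, $r4, L5  cond=F  regs=(0,8,8,10,15,0,9)
  step pc=2: add  $r6, $r0, $r3  regs=(0,8,8,10,15,0,10)
  step pc=3: andi  $r0, $r1, 12  regs=(0,8,8,10,15,0,10)
  step pc=4: beq  $r0, $r5, L7  cond=T  regs=(0,8,8,10,15,0,10)
  step pc=5: or   $r5, $r4, $r2  regs=(0,8,8,10,15,15,10)
  step pc=7: xori  $r0, $r5, 10  regs=(0,8,8,10,15,15,10)

15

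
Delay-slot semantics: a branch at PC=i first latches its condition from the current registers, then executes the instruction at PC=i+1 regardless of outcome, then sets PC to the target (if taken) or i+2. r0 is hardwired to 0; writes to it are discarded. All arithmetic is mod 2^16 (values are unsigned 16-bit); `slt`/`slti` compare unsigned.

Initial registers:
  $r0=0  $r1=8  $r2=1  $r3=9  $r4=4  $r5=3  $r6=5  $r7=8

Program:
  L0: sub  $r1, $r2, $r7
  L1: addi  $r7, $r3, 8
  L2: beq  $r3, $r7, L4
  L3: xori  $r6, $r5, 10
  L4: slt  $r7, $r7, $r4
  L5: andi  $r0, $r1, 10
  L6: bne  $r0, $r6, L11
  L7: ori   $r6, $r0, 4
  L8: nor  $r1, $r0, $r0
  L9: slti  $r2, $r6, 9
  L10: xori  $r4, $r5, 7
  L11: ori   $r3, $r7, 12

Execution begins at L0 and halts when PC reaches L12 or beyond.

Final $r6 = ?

#0 sub  $r1, $r2, $r7 ; 0/65529/1/9/4/3/5/8
#1 addi  $r7, $r3, 8 ; 0/65529/1/9/4/3/5/17
#2 beq  $r3, $r7, L4 ; 0/65529/1/9/4/3/5/17 ; →fallthru
#3 xori  $r6, $r5, 10 ; 0/65529/1/9/4/3/9/17
#4 slt  $r7, $r7, $r4 ; 0/65529/1/9/4/3/9/0
#5 andi  $r0, $r1, 10 ; 0/65529/1/9/4/3/9/0
#6 bne  $r0, $r6, L11 ; 0/65529/1/9/4/3/9/0 ; →target
#7 ori   $r6, $r0, 4 ; 0/65529/1/9/4/3/4/0
#11 ori   $r3, $r7, 12 ; 0/65529/1/12/4/3/4/0

4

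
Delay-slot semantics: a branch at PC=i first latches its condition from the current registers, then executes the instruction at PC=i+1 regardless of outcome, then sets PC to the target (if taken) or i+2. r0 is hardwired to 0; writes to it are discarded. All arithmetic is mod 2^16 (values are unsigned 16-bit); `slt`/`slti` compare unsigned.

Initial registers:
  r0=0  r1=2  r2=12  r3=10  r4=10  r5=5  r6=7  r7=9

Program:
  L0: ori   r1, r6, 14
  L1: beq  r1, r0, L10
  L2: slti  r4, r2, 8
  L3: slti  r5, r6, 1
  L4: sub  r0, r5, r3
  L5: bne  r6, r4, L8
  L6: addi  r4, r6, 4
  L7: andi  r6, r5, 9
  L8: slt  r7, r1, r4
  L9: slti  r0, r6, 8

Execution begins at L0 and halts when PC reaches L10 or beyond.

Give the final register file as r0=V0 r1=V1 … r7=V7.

r0=0 r1=15 r2=12 r3=10 r4=11 r5=0 r6=7 r7=0

PC=0  ori   r1, r6, 14       | r0=0 r1=15 r2=12 r3=10 r4=10 r5=5 r6=7 r7=9
PC=1  beq  r1, r0, L10       | r0=0 r1=15 r2=12 r3=10 r4=10 r5=5 r6=7 r7=9  [not taken]
PC=2  slti  r4, r2, 8        | r0=0 r1=15 r2=12 r3=10 r4=0 r5=5 r6=7 r7=9
PC=3  slti  r5, r6, 1        | r0=0 r1=15 r2=12 r3=10 r4=0 r5=0 r6=7 r7=9
PC=4  sub  r0, r5, r3        | r0=0 r1=15 r2=12 r3=10 r4=0 r5=0 r6=7 r7=9
PC=5  bne  r6, r4, L8        | r0=0 r1=15 r2=12 r3=10 r4=0 r5=0 r6=7 r7=9  [TAKEN]
PC=6  addi  r4, r6, 4        | r0=0 r1=15 r2=12 r3=10 r4=11 r5=0 r6=7 r7=9
PC=8  slt  r7, r1, r4        | r0=0 r1=15 r2=12 r3=10 r4=11 r5=0 r6=7 r7=0
PC=9  slti  r0, r6, 8        | r0=0 r1=15 r2=12 r3=10 r4=11 r5=0 r6=7 r7=0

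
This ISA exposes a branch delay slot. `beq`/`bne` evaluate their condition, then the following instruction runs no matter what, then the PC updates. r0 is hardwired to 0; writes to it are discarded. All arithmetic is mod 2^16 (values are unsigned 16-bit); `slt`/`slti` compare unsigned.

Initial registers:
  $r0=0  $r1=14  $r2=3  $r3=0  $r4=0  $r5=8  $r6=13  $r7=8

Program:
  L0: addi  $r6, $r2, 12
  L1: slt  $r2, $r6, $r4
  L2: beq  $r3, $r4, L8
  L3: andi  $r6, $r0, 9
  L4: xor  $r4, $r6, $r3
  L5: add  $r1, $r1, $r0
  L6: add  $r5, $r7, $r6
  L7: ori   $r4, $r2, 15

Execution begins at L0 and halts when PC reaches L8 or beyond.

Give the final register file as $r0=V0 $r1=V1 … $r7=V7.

$r0=0 $r1=14 $r2=0 $r3=0 $r4=0 $r5=8 $r6=0 $r7=8

[0] addi  $r6, $r2, 12  →  {$r0:0, $r1:14, $r2:3, $r3:0, $r4:0, $r5:8, $r6:15, $r7:8}
[1] slt  $r2, $r6, $r4  →  {$r0:0, $r1:14, $r2:0, $r3:0, $r4:0, $r5:8, $r6:15, $r7:8}
[2] beq  $r3, $r4, L8  →  {$r0:0, $r1:14, $r2:0, $r3:0, $r4:0, $r5:8, $r6:15, $r7:8}  ⟨branch taken⟩
[3] andi  $r6, $r0, 9  →  {$r0:0, $r1:14, $r2:0, $r3:0, $r4:0, $r5:8, $r6:0, $r7:8}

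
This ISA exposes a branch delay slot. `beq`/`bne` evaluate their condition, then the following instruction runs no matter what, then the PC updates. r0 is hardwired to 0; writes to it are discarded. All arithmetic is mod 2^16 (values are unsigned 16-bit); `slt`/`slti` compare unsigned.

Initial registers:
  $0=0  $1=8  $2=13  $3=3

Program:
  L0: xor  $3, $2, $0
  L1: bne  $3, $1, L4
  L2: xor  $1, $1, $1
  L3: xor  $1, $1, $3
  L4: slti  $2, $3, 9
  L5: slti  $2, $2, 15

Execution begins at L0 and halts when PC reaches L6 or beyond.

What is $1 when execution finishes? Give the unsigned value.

0

PC=0  xor  $3, $2, $0        | $0=0 $1=8 $2=13 $3=13
PC=1  bne  $3, $1, L4        | $0=0 $1=8 $2=13 $3=13  [TAKEN]
PC=2  xor  $1, $1, $1        | $0=0 $1=0 $2=13 $3=13
PC=4  slti  $2, $3, 9        | $0=0 $1=0 $2=0 $3=13
PC=5  slti  $2, $2, 15       | $0=0 $1=0 $2=1 $3=13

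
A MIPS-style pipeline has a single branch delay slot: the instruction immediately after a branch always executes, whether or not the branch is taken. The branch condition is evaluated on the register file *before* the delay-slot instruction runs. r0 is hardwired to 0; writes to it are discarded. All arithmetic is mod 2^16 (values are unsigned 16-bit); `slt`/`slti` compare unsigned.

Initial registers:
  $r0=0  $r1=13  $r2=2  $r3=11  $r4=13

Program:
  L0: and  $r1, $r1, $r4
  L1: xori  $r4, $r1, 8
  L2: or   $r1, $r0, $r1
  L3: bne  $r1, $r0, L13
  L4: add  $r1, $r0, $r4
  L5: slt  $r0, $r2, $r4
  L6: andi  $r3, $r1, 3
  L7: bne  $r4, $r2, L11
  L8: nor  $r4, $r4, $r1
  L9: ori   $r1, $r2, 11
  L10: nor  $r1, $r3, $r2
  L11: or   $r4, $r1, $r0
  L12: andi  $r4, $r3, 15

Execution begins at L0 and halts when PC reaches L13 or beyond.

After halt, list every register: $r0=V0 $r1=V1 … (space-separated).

[0] and  $r1, $r1, $r4  →  {$r0:0, $r1:13, $r2:2, $r3:11, $r4:13}
[1] xori  $r4, $r1, 8  →  {$r0:0, $r1:13, $r2:2, $r3:11, $r4:5}
[2] or   $r1, $r0, $r1  →  {$r0:0, $r1:13, $r2:2, $r3:11, $r4:5}
[3] bne  $r1, $r0, L13  →  {$r0:0, $r1:13, $r2:2, $r3:11, $r4:5}  ⟨branch taken⟩
[4] add  $r1, $r0, $r4  →  {$r0:0, $r1:5, $r2:2, $r3:11, $r4:5}

$r0=0 $r1=5 $r2=2 $r3=11 $r4=5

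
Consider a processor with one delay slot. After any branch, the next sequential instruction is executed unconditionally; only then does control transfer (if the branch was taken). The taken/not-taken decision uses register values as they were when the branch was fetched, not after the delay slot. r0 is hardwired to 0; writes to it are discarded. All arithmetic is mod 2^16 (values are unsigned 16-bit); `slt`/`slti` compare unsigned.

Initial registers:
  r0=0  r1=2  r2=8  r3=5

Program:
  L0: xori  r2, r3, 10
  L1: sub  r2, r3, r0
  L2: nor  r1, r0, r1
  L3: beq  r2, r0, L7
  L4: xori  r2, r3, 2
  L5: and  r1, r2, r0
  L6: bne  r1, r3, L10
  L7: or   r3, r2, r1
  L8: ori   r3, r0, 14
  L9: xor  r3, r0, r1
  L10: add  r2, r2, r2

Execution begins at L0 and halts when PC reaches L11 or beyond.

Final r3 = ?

[0] xori  r2, r3, 10  →  {r0:0, r1:2, r2:15, r3:5}
[1] sub  r2, r3, r0  →  {r0:0, r1:2, r2:5, r3:5}
[2] nor  r1, r0, r1  →  {r0:0, r1:65533, r2:5, r3:5}
[3] beq  r2, r0, L7  →  {r0:0, r1:65533, r2:5, r3:5}  ⟨branch fallthrough⟩
[4] xori  r2, r3, 2  →  {r0:0, r1:65533, r2:7, r3:5}
[5] and  r1, r2, r0  →  {r0:0, r1:0, r2:7, r3:5}
[6] bne  r1, r3, L10  →  {r0:0, r1:0, r2:7, r3:5}  ⟨branch taken⟩
[7] or   r3, r2, r1  →  {r0:0, r1:0, r2:7, r3:7}
[10] add  r2, r2, r2  →  {r0:0, r1:0, r2:14, r3:7}

7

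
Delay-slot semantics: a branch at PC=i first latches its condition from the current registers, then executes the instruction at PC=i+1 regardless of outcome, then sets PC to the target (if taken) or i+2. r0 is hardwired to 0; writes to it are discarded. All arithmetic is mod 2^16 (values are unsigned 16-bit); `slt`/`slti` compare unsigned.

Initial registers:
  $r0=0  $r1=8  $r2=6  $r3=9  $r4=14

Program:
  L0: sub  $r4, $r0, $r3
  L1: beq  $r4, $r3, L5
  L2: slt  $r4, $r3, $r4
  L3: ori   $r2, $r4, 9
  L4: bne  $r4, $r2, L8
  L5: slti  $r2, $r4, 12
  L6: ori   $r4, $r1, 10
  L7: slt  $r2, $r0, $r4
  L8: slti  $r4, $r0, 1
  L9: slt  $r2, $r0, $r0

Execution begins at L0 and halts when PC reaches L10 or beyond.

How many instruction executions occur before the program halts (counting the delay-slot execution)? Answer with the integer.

8

  step pc=0: sub  $r4, $r0, $r3  regs=(0,8,6,9,65527)
  step pc=1: beq  $r4, $r3, L5  cond=F  regs=(0,8,6,9,65527)
  step pc=2: slt  $r4, $r3, $r4  regs=(0,8,6,9,1)
  step pc=3: ori   $r2, $r4, 9  regs=(0,8,9,9,1)
  step pc=4: bne  $r4, $r2, L8  cond=T  regs=(0,8,9,9,1)
  step pc=5: slti  $r2, $r4, 12  regs=(0,8,1,9,1)
  step pc=8: slti  $r4, $r0, 1  regs=(0,8,1,9,1)
  step pc=9: slt  $r2, $r0, $r0  regs=(0,8,0,9,1)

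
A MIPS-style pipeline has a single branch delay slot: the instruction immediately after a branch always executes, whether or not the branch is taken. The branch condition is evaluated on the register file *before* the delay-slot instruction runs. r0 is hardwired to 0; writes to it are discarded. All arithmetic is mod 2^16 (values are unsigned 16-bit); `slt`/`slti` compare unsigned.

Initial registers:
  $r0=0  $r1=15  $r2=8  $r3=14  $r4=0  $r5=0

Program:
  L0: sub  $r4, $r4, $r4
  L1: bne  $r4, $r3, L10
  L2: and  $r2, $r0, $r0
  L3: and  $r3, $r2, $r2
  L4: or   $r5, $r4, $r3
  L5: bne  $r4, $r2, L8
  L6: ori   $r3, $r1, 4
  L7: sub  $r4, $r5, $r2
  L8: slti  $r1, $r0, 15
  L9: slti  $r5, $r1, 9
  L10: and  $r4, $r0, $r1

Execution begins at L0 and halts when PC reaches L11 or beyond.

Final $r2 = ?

0

PC=0  sub  $r4, $r4, $r4     | $r0=0 $r1=15 $r2=8 $r3=14 $r4=0 $r5=0
PC=1  bne  $r4, $r3, L10     | $r0=0 $r1=15 $r2=8 $r3=14 $r4=0 $r5=0  [TAKEN]
PC=2  and  $r2, $r0, $r0     | $r0=0 $r1=15 $r2=0 $r3=14 $r4=0 $r5=0
PC=10 and  $r4, $r0, $r1     | $r0=0 $r1=15 $r2=0 $r3=14 $r4=0 $r5=0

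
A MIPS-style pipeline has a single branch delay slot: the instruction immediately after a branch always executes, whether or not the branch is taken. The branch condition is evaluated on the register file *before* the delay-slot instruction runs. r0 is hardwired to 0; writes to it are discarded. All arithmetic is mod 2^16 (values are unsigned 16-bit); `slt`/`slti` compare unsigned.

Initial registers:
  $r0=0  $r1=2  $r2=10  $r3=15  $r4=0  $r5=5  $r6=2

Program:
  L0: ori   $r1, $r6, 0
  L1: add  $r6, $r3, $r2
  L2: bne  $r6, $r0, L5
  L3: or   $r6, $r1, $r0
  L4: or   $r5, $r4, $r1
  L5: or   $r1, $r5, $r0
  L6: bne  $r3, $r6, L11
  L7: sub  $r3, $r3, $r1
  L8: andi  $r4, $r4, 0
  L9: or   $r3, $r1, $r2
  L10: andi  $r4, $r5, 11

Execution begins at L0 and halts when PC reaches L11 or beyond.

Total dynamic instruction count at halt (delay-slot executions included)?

PC=0  ori   $r1, $r6, 0      | $r0=0 $r1=2 $r2=10 $r3=15 $r4=0 $r5=5 $r6=2
PC=1  add  $r6, $r3, $r2     | $r0=0 $r1=2 $r2=10 $r3=15 $r4=0 $r5=5 $r6=25
PC=2  bne  $r6, $r0, L5      | $r0=0 $r1=2 $r2=10 $r3=15 $r4=0 $r5=5 $r6=25  [TAKEN]
PC=3  or   $r6, $r1, $r0     | $r0=0 $r1=2 $r2=10 $r3=15 $r4=0 $r5=5 $r6=2
PC=5  or   $r1, $r5, $r0     | $r0=0 $r1=5 $r2=10 $r3=15 $r4=0 $r5=5 $r6=2
PC=6  bne  $r3, $r6, L11     | $r0=0 $r1=5 $r2=10 $r3=15 $r4=0 $r5=5 $r6=2  [TAKEN]
PC=7  sub  $r3, $r3, $r1     | $r0=0 $r1=5 $r2=10 $r3=10 $r4=0 $r5=5 $r6=2

7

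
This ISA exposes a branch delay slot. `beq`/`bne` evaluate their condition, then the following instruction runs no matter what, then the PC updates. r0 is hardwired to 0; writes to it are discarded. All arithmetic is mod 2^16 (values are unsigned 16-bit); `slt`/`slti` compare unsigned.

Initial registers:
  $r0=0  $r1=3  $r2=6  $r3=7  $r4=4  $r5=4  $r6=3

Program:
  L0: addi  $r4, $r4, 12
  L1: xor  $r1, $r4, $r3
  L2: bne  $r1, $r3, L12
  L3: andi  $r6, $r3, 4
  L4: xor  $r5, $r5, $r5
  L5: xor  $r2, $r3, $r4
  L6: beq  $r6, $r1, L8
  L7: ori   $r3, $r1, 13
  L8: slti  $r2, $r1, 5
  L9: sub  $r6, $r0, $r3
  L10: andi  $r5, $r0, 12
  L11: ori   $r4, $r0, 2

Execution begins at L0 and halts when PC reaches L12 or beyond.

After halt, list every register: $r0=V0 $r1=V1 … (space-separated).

  step pc=0: addi  $r4, $r4, 12  regs=(0,3,6,7,16,4,3)
  step pc=1: xor  $r1, $r4, $r3  regs=(0,23,6,7,16,4,3)
  step pc=2: bne  $r1, $r3, L12  cond=T  regs=(0,23,6,7,16,4,3)
  step pc=3: andi  $r6, $r3, 4  regs=(0,23,6,7,16,4,4)

$r0=0 $r1=23 $r2=6 $r3=7 $r4=16 $r5=4 $r6=4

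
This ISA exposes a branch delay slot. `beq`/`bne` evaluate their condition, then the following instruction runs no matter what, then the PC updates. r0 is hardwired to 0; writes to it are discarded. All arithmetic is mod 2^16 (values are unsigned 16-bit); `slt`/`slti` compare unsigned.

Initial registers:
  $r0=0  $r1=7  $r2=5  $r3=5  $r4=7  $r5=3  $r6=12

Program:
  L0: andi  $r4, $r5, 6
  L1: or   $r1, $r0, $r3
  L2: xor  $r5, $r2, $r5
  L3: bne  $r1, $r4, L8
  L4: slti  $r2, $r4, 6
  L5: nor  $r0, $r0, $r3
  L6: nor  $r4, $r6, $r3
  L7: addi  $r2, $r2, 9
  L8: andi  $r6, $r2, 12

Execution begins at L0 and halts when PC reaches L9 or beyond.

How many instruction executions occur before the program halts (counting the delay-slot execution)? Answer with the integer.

6

PC=0  andi  $r4, $r5, 6      | $r0=0 $r1=7 $r2=5 $r3=5 $r4=2 $r5=3 $r6=12
PC=1  or   $r1, $r0, $r3     | $r0=0 $r1=5 $r2=5 $r3=5 $r4=2 $r5=3 $r6=12
PC=2  xor  $r5, $r2, $r5     | $r0=0 $r1=5 $r2=5 $r3=5 $r4=2 $r5=6 $r6=12
PC=3  bne  $r1, $r4, L8      | $r0=0 $r1=5 $r2=5 $r3=5 $r4=2 $r5=6 $r6=12  [TAKEN]
PC=4  slti  $r2, $r4, 6      | $r0=0 $r1=5 $r2=1 $r3=5 $r4=2 $r5=6 $r6=12
PC=8  andi  $r6, $r2, 12     | $r0=0 $r1=5 $r2=1 $r3=5 $r4=2 $r5=6 $r6=0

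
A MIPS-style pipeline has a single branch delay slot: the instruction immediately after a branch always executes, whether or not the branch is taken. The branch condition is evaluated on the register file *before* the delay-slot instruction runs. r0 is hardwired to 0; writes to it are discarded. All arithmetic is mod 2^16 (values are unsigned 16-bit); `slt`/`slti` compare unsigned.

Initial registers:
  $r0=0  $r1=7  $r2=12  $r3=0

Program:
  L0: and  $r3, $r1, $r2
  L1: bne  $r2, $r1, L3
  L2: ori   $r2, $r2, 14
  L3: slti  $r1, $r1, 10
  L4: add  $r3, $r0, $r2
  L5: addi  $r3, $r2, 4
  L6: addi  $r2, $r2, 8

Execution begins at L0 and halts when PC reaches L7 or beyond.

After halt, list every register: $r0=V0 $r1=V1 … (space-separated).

PC=0  and  $r3, $r1, $r2     | $r0=0 $r1=7 $r2=12 $r3=4
PC=1  bne  $r2, $r1, L3      | $r0=0 $r1=7 $r2=12 $r3=4  [TAKEN]
PC=2  ori   $r2, $r2, 14     | $r0=0 $r1=7 $r2=14 $r3=4
PC=3  slti  $r1, $r1, 10     | $r0=0 $r1=1 $r2=14 $r3=4
PC=4  add  $r3, $r0, $r2     | $r0=0 $r1=1 $r2=14 $r3=14
PC=5  addi  $r3, $r2, 4      | $r0=0 $r1=1 $r2=14 $r3=18
PC=6  addi  $r2, $r2, 8      | $r0=0 $r1=1 $r2=22 $r3=18

$r0=0 $r1=1 $r2=22 $r3=18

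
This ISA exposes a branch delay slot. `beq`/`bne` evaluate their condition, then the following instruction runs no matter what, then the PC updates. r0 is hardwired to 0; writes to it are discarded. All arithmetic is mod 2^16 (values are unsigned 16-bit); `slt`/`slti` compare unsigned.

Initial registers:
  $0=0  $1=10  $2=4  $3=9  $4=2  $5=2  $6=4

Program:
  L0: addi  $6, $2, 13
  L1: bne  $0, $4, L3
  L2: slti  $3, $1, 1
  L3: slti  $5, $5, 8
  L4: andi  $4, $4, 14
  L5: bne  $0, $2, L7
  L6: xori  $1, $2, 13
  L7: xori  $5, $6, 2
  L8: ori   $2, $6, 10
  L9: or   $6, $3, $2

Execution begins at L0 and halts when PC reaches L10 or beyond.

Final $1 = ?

9

#0 addi  $6, $2, 13 ; 0/10/4/9/2/2/17
#1 bne  $0, $4, L3 ; 0/10/4/9/2/2/17 ; →target
#2 slti  $3, $1, 1 ; 0/10/4/0/2/2/17
#3 slti  $5, $5, 8 ; 0/10/4/0/2/1/17
#4 andi  $4, $4, 14 ; 0/10/4/0/2/1/17
#5 bne  $0, $2, L7 ; 0/10/4/0/2/1/17 ; →target
#6 xori  $1, $2, 13 ; 0/9/4/0/2/1/17
#7 xori  $5, $6, 2 ; 0/9/4/0/2/19/17
#8 ori   $2, $6, 10 ; 0/9/27/0/2/19/17
#9 or   $6, $3, $2 ; 0/9/27/0/2/19/27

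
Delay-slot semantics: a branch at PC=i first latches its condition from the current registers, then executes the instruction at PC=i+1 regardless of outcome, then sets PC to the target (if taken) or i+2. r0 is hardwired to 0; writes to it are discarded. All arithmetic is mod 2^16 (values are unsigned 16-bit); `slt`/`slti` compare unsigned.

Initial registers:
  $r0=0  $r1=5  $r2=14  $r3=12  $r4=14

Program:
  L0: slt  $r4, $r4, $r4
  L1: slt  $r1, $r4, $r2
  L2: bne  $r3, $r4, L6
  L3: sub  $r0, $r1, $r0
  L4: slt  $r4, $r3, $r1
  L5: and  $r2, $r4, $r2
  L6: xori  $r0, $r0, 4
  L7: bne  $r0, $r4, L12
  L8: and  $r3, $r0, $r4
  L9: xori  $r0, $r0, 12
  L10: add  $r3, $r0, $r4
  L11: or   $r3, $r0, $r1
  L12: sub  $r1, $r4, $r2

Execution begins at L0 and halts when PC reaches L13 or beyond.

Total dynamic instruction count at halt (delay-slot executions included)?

  step pc=0: slt  $r4, $r4, $r4  regs=(0,5,14,12,0)
  step pc=1: slt  $r1, $r4, $r2  regs=(0,1,14,12,0)
  step pc=2: bne  $r3, $r4, L6  cond=T  regs=(0,1,14,12,0)
  step pc=3: sub  $r0, $r1, $r0  regs=(0,1,14,12,0)
  step pc=6: xori  $r0, $r0, 4  regs=(0,1,14,12,0)
  step pc=7: bne  $r0, $r4, L12  cond=F  regs=(0,1,14,12,0)
  step pc=8: and  $r3, $r0, $r4  regs=(0,1,14,0,0)
  step pc=9: xori  $r0, $r0, 12  regs=(0,1,14,0,0)
  step pc=10: add  $r3, $r0, $r4  regs=(0,1,14,0,0)
  step pc=11: or   $r3, $r0, $r1  regs=(0,1,14,1,0)
  step pc=12: sub  $r1, $r4, $r2  regs=(0,65522,14,1,0)

11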